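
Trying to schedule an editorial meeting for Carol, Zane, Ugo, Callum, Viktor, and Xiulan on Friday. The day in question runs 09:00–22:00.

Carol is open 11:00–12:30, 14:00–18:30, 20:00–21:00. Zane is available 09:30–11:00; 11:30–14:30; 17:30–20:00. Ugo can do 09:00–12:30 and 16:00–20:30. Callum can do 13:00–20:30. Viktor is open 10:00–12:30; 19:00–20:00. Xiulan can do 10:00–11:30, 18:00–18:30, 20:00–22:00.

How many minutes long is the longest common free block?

Carol ∩ Zane: 11:30-12:30, 14:00-14:30, 17:30-18:30.
Carol ∩ Zane ∩ Ugo: 11:30-12:30, 17:30-18:30.
Carol ∩ Zane ∩ Ugo ∩ Callum: 17:30-18:30.
Carol ∩ Zane ∩ Ugo ∩ Callum ∩ Viktor: ∅.
Carol ∩ Zane ∩ Ugo ∩ Callum ∩ Viktor ∩ Xiulan: ∅.
There is no time when everyone is free.
No common window exists, so the longest block is 0 minutes.

0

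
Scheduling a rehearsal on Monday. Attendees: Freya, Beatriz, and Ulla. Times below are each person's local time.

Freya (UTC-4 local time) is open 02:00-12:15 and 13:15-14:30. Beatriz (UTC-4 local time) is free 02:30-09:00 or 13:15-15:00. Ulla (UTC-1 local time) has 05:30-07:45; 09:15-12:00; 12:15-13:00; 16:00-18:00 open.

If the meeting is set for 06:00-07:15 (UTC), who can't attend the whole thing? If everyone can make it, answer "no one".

Beatriz, Ulla

Freya in UTC: 06:00-16:15, 17:15-18:30 (add 4h to convert from UTC-4).
Beatriz in UTC: 06:30-13:00, 17:15-19:00 (add 4h to convert from UTC-4).
Ulla in UTC: 06:30-08:45, 10:15-13:00, 13:15-14:00, 17:00-19:00 (add 1h to convert from UTC-1).
Freya: free for 06:00-07:15. Beatriz: not fully free for 06:00-07:15. Ulla: not fully free for 06:00-07:15.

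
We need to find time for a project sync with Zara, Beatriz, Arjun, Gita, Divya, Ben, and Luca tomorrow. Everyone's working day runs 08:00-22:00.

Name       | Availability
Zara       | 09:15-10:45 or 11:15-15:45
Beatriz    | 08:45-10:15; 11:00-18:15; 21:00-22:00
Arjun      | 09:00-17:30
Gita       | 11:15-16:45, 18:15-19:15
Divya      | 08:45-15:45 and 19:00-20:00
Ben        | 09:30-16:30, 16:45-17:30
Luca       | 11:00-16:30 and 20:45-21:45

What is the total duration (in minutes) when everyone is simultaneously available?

Zara ∩ Beatriz: 09:15-10:15, 11:15-15:45.
Zara ∩ Beatriz ∩ Arjun: 09:15-10:15, 11:15-15:45.
Zara ∩ Beatriz ∩ Arjun ∩ Gita: 11:15-15:45.
Zara ∩ Beatriz ∩ Arjun ∩ Gita ∩ Divya: 11:15-15:45.
Zara ∩ Beatriz ∩ Arjun ∩ Gita ∩ Divya ∩ Ben: 11:15-15:45.
Zara ∩ Beatriz ∩ Arjun ∩ Gita ∩ Divya ∩ Ben ∩ Luca: 11:15-15:45.
That's a single block of 270 minutes.

270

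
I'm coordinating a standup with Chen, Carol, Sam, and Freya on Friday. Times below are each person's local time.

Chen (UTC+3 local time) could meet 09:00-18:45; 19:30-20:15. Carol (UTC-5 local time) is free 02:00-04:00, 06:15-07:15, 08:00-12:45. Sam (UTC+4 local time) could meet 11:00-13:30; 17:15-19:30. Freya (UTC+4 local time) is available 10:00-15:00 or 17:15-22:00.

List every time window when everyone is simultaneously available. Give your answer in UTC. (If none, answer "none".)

07:00-09:00, 13:15-15:30

Chen in UTC: 06:00-15:45, 16:30-17:15 (subtract 3h to convert from UTC+3).
Carol in UTC: 07:00-09:00, 11:15-12:15, 13:00-17:45 (add 5h to convert from UTC-5).
Sam in UTC: 07:00-09:30, 13:15-15:30 (subtract 4h to convert from UTC+4).
Freya in UTC: 06:00-11:00, 13:15-18:00 (subtract 4h to convert from UTC+4).
Chen ∩ Carol: 07:00-09:00, 11:15-12:15, 13:00-15:45, 16:30-17:15.
Chen ∩ Carol ∩ Sam: 07:00-09:00, 13:15-15:30.
Chen ∩ Carol ∩ Sam ∩ Freya: 07:00-09:00, 13:15-15:30.
So the common availability across everyone is 07:00-09:00, 13:15-15:30.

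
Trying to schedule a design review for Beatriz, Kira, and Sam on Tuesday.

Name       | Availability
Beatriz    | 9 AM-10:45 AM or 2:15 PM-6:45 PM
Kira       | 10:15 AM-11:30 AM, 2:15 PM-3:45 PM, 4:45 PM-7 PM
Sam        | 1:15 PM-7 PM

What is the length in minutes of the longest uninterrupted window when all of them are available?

120

Beatriz ∩ Kira: 10:15-10:45, 14:15-15:45, 16:45-18:45.
Beatriz ∩ Kira ∩ Sam: 14:15-15:45, 16:45-18:45.
The longest is 16:45-18:45 at 120 minutes.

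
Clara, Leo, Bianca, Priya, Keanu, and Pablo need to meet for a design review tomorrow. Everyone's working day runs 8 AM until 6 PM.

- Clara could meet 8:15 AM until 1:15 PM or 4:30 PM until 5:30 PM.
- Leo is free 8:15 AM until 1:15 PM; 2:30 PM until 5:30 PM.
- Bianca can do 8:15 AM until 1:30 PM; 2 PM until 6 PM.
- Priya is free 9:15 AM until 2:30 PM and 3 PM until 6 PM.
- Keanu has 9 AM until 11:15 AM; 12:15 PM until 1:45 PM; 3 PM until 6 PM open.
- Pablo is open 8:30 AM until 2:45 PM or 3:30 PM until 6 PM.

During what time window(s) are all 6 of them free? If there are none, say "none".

09:15-11:15, 12:15-13:15, 16:30-17:30

Clara ∩ Leo: 08:15-13:15, 16:30-17:30.
Clara ∩ Leo ∩ Bianca: 08:15-13:15, 16:30-17:30.
Clara ∩ Leo ∩ Bianca ∩ Priya: 09:15-13:15, 16:30-17:30.
Clara ∩ Leo ∩ Bianca ∩ Priya ∩ Keanu: 09:15-11:15, 12:15-13:15, 16:30-17:30.
Clara ∩ Leo ∩ Bianca ∩ Priya ∩ Keanu ∩ Pablo: 09:15-11:15, 12:15-13:15, 16:30-17:30.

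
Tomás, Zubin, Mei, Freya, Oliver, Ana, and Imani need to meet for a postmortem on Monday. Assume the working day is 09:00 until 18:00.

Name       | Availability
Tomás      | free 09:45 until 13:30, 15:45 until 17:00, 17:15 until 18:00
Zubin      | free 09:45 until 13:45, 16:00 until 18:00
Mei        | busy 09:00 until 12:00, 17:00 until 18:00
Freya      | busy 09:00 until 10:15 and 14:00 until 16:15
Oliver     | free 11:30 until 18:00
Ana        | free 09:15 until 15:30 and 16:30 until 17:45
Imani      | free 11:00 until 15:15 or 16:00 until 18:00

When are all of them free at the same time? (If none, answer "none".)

Tomás free: 09:45-13:30, 15:45-17:00, 17:15-18:00.
Zubin free: 09:45-13:45, 16:00-18:00.
Mei free: 12:00-17:00 (invert busy blocks within the working day).
Freya free: 10:15-14:00, 16:15-18:00 (invert busy blocks within the working day).
Oliver free: 11:30-18:00.
Ana free: 09:15-15:30, 16:30-17:45.
Imani free: 11:00-15:15, 16:00-18:00.
Tomás ∩ Zubin: 09:45-13:30, 16:00-17:00, 17:15-18:00.
Tomás ∩ Zubin ∩ Mei: 12:00-13:30, 16:00-17:00.
Tomás ∩ Zubin ∩ Mei ∩ Freya: 12:00-13:30, 16:15-17:00.
Tomás ∩ Zubin ∩ Mei ∩ Freya ∩ Oliver: 12:00-13:30, 16:15-17:00.
Tomás ∩ Zubin ∩ Mei ∩ Freya ∩ Oliver ∩ Ana: 12:00-13:30, 16:30-17:00.
Tomás ∩ Zubin ∩ Mei ∩ Freya ∩ Oliver ∩ Ana ∩ Imani: 12:00-13:30, 16:30-17:00.

12:00-13:30, 16:30-17:00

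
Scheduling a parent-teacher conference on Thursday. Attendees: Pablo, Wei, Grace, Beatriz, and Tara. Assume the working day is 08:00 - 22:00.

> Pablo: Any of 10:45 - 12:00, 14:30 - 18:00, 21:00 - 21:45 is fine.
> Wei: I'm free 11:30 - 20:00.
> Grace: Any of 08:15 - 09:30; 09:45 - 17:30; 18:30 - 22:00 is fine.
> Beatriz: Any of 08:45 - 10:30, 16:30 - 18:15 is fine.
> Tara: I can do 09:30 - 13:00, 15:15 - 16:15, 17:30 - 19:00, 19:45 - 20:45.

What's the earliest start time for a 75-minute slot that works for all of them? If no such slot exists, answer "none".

none

Pablo ∩ Wei: 11:30-12:00, 14:30-18:00.
Pablo ∩ Wei ∩ Grace: 11:30-12:00, 14:30-17:30.
Pablo ∩ Wei ∩ Grace ∩ Beatriz: 16:30-17:30.
Pablo ∩ Wei ∩ Grace ∩ Beatriz ∩ Tara: ∅.
There is no time when everyone is free.
No common window is at least 75 minutes long.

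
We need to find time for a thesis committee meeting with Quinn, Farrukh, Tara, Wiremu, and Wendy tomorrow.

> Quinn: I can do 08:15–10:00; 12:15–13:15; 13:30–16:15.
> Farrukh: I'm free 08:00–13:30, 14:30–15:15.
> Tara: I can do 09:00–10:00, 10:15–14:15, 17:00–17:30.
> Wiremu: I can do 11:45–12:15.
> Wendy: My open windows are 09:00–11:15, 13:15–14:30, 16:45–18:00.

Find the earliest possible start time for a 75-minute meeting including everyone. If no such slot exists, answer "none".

none

Quinn ∩ Farrukh: 08:15-10:00, 12:15-13:15, 14:30-15:15.
Quinn ∩ Farrukh ∩ Tara: 09:00-10:00, 12:15-13:15.
Quinn ∩ Farrukh ∩ Tara ∩ Wiremu: ∅.
Quinn ∩ Farrukh ∩ Tara ∩ Wiremu ∩ Wendy: ∅.
There is no time when everyone is free.
No common window is at least 75 minutes long.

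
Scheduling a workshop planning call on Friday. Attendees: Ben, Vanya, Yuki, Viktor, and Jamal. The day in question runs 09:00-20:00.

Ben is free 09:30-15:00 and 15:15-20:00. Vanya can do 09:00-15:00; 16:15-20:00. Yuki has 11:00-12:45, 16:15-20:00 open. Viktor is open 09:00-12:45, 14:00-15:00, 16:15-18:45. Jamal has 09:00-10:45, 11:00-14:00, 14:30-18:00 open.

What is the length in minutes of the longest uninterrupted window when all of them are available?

Ben ∩ Vanya: 09:30-15:00, 16:15-20:00.
Ben ∩ Vanya ∩ Yuki: 11:00-12:45, 16:15-20:00.
Ben ∩ Vanya ∩ Yuki ∩ Viktor: 11:00-12:45, 16:15-18:45.
Ben ∩ Vanya ∩ Yuki ∩ Viktor ∩ Jamal: 11:00-12:45, 16:15-18:00.
The longest is 11:00-12:45 at 105 minutes.

105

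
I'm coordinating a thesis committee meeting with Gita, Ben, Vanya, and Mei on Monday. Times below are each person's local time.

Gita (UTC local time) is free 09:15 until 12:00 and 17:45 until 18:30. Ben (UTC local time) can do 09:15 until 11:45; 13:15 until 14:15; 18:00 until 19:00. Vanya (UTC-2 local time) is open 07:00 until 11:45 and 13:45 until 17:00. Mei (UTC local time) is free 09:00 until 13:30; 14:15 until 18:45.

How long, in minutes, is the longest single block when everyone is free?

150

Gita in UTC: 09:15-12:00, 17:45-18:30.
Ben in UTC: 09:15-11:45, 13:15-14:15, 18:00-19:00.
Vanya in UTC: 09:00-13:45, 15:45-19:00 (add 2h to convert from UTC-2).
Mei in UTC: 09:00-13:30, 14:15-18:45.
Gita ∩ Ben: 09:15-11:45, 18:00-18:30.
Gita ∩ Ben ∩ Vanya: 09:15-11:45, 18:00-18:30.
Gita ∩ Ben ∩ Vanya ∩ Mei: 09:15-11:45, 18:00-18:30.
The longest is 09:15-11:45 at 150 minutes.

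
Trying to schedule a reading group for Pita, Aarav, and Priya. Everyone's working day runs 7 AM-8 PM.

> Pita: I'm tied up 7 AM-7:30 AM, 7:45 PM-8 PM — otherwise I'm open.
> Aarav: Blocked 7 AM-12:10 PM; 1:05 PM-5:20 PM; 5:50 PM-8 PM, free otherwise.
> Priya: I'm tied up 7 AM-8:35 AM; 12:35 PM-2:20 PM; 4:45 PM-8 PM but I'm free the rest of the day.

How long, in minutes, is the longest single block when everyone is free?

25

Pita free: 07:30-19:45 (invert busy blocks within the working day).
Aarav free: 12:10-13:05, 17:20-17:50 (invert busy blocks within the working day).
Priya free: 08:35-12:35, 14:20-16:45 (invert busy blocks within the working day).
Pita ∩ Aarav: 12:10-13:05, 17:20-17:50.
Pita ∩ Aarav ∩ Priya: 12:10-12:35.
The longest is 12:10-12:35 at 25 minutes.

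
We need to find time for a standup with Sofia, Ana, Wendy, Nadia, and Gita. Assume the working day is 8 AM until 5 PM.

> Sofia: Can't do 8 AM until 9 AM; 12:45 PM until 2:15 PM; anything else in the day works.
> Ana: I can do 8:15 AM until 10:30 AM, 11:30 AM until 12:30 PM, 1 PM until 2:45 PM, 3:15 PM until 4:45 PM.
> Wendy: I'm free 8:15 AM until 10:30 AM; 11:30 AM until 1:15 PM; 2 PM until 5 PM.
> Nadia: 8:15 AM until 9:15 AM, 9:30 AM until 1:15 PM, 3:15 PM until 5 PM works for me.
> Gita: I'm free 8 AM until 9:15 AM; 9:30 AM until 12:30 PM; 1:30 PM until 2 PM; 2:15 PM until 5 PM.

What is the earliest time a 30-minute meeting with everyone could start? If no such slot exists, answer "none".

Sofia free: 09:00-12:45, 14:15-17:00 (invert busy blocks within the working day).
Ana free: 08:15-10:30, 11:30-12:30, 13:00-14:45, 15:15-16:45.
Wendy free: 08:15-10:30, 11:30-13:15, 14:00-17:00.
Nadia free: 08:15-09:15, 09:30-13:15, 15:15-17:00.
Gita free: 08:00-09:15, 09:30-12:30, 13:30-14:00, 14:15-17:00.
Sofia ∩ Ana: 09:00-10:30, 11:30-12:30, 14:15-14:45, 15:15-16:45.
Sofia ∩ Ana ∩ Wendy: 09:00-10:30, 11:30-12:30, 14:15-14:45, 15:15-16:45.
Sofia ∩ Ana ∩ Wendy ∩ Nadia: 09:00-09:15, 09:30-10:30, 11:30-12:30, 15:15-16:45.
Sofia ∩ Ana ∩ Wendy ∩ Nadia ∩ Gita: 09:00-09:15, 09:30-10:30, 11:30-12:30, 15:15-16:45.
The first common window of at least 30 minutes is 09:30-10:30, so the earliest start is 09:30.

09:30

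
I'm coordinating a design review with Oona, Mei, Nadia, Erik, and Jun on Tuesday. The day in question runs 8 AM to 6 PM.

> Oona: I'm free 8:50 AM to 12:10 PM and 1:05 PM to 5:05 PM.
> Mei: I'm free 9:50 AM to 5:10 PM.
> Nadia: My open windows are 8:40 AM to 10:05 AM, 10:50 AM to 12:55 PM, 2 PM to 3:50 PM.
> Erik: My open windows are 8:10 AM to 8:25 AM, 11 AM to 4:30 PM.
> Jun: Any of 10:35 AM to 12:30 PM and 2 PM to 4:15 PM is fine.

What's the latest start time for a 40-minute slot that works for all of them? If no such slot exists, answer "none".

Oona ∩ Mei: 09:50-12:10, 13:05-17:05.
Oona ∩ Mei ∩ Nadia: 09:50-10:05, 10:50-12:10, 14:00-15:50.
Oona ∩ Mei ∩ Nadia ∩ Erik: 11:00-12:10, 14:00-15:50.
Oona ∩ Mei ∩ Nadia ∩ Erik ∩ Jun: 11:00-12:10, 14:00-15:50.
The last common window of at least 40 minutes is 14:00-15:50; a 40-minute meeting can start as late as 15:10 and still end by 15:50.

15:10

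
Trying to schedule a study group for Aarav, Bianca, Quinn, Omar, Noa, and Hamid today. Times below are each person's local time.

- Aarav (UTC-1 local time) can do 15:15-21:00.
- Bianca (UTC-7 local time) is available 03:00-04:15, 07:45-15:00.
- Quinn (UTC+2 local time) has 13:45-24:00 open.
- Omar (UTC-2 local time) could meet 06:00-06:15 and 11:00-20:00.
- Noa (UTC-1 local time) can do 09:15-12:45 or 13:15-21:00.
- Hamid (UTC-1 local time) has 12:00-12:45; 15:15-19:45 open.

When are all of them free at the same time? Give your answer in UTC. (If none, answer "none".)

Aarav in UTC: 16:15-22:00 (add 1h to convert from UTC-1).
Bianca in UTC: 10:00-11:15, 14:45-22:00 (add 7h to convert from UTC-7).
Quinn in UTC: 11:45-22:00 (subtract 2h to convert from UTC+2).
Omar in UTC: 08:00-08:15, 13:00-22:00 (add 2h to convert from UTC-2).
Noa in UTC: 10:15-13:45, 14:15-22:00 (add 1h to convert from UTC-1).
Hamid in UTC: 13:00-13:45, 16:15-20:45 (add 1h to convert from UTC-1).
Aarav ∩ Bianca: 16:15-22:00.
Aarav ∩ Bianca ∩ Quinn: 16:15-22:00.
Aarav ∩ Bianca ∩ Quinn ∩ Omar: 16:15-22:00.
Aarav ∩ Bianca ∩ Quinn ∩ Omar ∩ Noa: 16:15-22:00.
Aarav ∩ Bianca ∩ Quinn ∩ Omar ∩ Noa ∩ Hamid: 16:15-20:45.

16:15-20:45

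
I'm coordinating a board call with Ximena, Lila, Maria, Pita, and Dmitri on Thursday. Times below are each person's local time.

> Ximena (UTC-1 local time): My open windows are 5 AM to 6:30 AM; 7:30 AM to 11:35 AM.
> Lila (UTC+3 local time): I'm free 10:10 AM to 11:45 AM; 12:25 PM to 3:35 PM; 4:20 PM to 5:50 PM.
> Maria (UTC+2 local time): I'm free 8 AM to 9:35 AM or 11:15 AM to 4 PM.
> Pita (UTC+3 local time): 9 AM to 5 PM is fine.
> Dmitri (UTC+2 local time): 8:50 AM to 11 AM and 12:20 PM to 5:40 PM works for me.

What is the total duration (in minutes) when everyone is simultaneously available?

155

Ximena in UTC: 06:00-07:30, 08:30-12:35 (add 1h to convert from UTC-1).
Lila in UTC: 07:10-08:45, 09:25-12:35, 13:20-14:50 (subtract 3h to convert from UTC+3).
Maria in UTC: 06:00-07:35, 09:15-14:00 (subtract 2h to convert from UTC+2).
Pita in UTC: 06:00-14:00 (subtract 3h to convert from UTC+3).
Dmitri in UTC: 06:50-09:00, 10:20-15:40 (subtract 2h to convert from UTC+2).
Ximena ∩ Lila: 07:10-07:30, 08:30-08:45, 09:25-12:35.
Ximena ∩ Lila ∩ Maria: 07:10-07:30, 09:25-12:35.
Ximena ∩ Lila ∩ Maria ∩ Pita: 07:10-07:30, 09:25-12:35.
Ximena ∩ Lila ∩ Maria ∩ Pita ∩ Dmitri: 07:10-07:30, 10:20-12:35.
Summing the common windows: 20 + 135 = 155 minutes.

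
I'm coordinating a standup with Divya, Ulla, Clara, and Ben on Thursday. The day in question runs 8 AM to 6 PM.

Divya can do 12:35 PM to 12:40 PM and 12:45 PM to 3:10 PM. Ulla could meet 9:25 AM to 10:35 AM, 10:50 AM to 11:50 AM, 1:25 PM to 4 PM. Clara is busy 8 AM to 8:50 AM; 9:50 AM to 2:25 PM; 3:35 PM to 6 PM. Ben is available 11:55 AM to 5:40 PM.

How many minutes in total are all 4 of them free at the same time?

Divya free: 12:35-12:40, 12:45-15:10.
Ulla free: 09:25-10:35, 10:50-11:50, 13:25-16:00.
Clara free: 08:50-09:50, 14:25-15:35 (invert busy blocks within the working day).
Ben free: 11:55-17:40.
Divya ∩ Ulla: 13:25-15:10.
Divya ∩ Ulla ∩ Clara: 14:25-15:10.
Divya ∩ Ulla ∩ Clara ∩ Ben: 14:25-15:10.
That's a single block of 45 minutes.

45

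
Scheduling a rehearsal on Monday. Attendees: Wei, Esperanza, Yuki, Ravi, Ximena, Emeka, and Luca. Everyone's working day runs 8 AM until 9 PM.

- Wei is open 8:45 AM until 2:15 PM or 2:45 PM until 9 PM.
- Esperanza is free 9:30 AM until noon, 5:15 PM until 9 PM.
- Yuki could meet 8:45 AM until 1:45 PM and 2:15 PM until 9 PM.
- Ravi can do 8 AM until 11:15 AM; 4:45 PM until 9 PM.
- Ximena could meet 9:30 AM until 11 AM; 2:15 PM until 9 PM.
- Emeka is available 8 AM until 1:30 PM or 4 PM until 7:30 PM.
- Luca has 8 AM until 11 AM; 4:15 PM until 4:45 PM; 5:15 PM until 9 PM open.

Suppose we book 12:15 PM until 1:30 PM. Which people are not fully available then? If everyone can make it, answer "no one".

Wei: free for 12:15-13:30. Esperanza: not fully free for 12:15-13:30. Yuki: free for 12:15-13:30. Ravi: not fully free for 12:15-13:30. Ximena: not fully free for 12:15-13:30. Emeka: free for 12:15-13:30. Luca: not fully free for 12:15-13:30.

Esperanza, Luca, Ravi, Ximena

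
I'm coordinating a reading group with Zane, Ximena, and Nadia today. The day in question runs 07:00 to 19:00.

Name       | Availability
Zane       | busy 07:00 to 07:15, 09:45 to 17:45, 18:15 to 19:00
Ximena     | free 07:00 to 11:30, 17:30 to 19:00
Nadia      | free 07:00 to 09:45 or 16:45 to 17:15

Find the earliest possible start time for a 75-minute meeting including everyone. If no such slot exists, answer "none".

Zane free: 07:15-09:45, 17:45-18:15 (invert busy blocks within the working day).
Ximena free: 07:00-11:30, 17:30-19:00.
Nadia free: 07:00-09:45, 16:45-17:15.
Zane ∩ Ximena: 07:15-09:45, 17:45-18:15.
Zane ∩ Ximena ∩ Nadia: 07:15-09:45.
The first common window of at least 75 minutes is 07:15-09:45, so the earliest start is 07:15.

07:15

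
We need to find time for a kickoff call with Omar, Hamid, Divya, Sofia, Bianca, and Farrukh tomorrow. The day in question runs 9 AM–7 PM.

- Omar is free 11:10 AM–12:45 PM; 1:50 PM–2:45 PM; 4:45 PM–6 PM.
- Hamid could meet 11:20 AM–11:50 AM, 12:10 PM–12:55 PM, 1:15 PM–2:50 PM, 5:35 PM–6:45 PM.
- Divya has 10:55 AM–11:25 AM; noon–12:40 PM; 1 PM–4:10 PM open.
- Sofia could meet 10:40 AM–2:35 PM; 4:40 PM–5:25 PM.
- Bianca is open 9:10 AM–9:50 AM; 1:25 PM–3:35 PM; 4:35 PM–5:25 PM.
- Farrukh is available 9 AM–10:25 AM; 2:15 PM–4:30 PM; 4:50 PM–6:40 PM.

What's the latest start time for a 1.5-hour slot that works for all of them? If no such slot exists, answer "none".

Omar ∩ Hamid: 11:20-11:50, 12:10-12:45, 13:50-14:45, 17:35-18:00.
Omar ∩ Hamid ∩ Divya: 11:20-11:25, 12:10-12:40, 13:50-14:45.
Omar ∩ Hamid ∩ Divya ∩ Sofia: 11:20-11:25, 12:10-12:40, 13:50-14:35.
Omar ∩ Hamid ∩ Divya ∩ Sofia ∩ Bianca: 13:50-14:35.
Omar ∩ Hamid ∩ Divya ∩ Sofia ∩ Bianca ∩ Farrukh: 14:15-14:35.
Those are the intersection windows.
No common window is at least 90 minutes long.

none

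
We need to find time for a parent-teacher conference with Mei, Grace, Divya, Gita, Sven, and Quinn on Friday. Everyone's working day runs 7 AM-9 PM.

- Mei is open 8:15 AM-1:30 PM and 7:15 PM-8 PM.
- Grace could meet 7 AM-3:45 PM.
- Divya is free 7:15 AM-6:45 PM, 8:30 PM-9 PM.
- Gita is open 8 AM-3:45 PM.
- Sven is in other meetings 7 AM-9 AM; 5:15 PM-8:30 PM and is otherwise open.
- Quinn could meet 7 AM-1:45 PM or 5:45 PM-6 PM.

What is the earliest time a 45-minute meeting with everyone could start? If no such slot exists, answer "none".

09:00

Mei free: 08:15-13:30, 19:15-20:00.
Grace free: 07:00-15:45.
Divya free: 07:15-18:45, 20:30-21:00.
Gita free: 08:00-15:45.
Sven free: 09:00-17:15, 20:30-21:00 (invert busy blocks within the working day).
Quinn free: 07:00-13:45, 17:45-18:00.
Mei ∩ Grace: 08:15-13:30.
Mei ∩ Grace ∩ Divya: 08:15-13:30.
Mei ∩ Grace ∩ Divya ∩ Gita: 08:15-13:30.
Mei ∩ Grace ∩ Divya ∩ Gita ∩ Sven: 09:00-13:30.
Mei ∩ Grace ∩ Divya ∩ Gita ∩ Sven ∩ Quinn: 09:00-13:30.
Those are the intersection windows.
The first common window of at least 45 minutes is 09:00-13:30, so the earliest start is 09:00.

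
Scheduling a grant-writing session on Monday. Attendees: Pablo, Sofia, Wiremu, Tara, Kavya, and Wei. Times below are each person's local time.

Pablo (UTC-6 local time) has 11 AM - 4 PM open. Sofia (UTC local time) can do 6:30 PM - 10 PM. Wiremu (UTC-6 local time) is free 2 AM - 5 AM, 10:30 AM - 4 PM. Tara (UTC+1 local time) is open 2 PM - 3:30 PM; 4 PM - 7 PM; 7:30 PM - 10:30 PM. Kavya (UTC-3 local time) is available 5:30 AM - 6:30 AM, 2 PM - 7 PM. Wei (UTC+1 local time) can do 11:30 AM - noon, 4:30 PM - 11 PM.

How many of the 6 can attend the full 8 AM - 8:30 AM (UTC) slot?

1

Pablo in UTC: 17:00-22:00 (add 6h to convert from UTC-6).
Sofia in UTC: 18:30-22:00.
Wiremu in UTC: 08:00-11:00, 16:30-22:00 (add 6h to convert from UTC-6).
Tara in UTC: 13:00-14:30, 15:00-18:00, 18:30-21:30 (subtract 1h to convert from UTC+1).
Kavya in UTC: 08:30-09:30, 17:00-22:00 (add 3h to convert from UTC-3).
Wei in UTC: 10:30-11:00, 15:30-22:00 (subtract 1h to convert from UTC+1).
Wiremu can make the full 08:00-08:30 slot — that's 1.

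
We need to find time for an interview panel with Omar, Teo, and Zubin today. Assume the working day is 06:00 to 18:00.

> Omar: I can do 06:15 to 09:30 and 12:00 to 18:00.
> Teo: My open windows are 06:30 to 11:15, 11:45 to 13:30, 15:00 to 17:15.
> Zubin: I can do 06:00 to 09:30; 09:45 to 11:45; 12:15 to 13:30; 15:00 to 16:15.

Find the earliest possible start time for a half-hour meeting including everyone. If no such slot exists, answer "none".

Omar ∩ Teo: 06:30-09:30, 12:00-13:30, 15:00-17:15.
Omar ∩ Teo ∩ Zubin: 06:30-09:30, 12:15-13:30, 15:00-16:15.
Those are the intersection windows.
The first common window of at least 30 minutes is 06:30-09:30, so the earliest start is 06:30.

06:30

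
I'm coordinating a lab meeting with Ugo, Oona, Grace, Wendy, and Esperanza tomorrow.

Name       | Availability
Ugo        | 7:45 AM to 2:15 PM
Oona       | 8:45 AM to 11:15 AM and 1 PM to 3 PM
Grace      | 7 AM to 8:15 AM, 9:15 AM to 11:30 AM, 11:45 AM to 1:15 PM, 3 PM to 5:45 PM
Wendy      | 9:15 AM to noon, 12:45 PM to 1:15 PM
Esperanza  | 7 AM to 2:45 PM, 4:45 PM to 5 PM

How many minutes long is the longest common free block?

120

Ugo ∩ Oona: 08:45-11:15, 13:00-14:15.
Ugo ∩ Oona ∩ Grace: 09:15-11:15, 13:00-13:15.
Ugo ∩ Oona ∩ Grace ∩ Wendy: 09:15-11:15, 13:00-13:15.
Ugo ∩ Oona ∩ Grace ∩ Wendy ∩ Esperanza: 09:15-11:15, 13:00-13:15.
Those are the intersection windows.
The longest is 09:15-11:15 at 120 minutes.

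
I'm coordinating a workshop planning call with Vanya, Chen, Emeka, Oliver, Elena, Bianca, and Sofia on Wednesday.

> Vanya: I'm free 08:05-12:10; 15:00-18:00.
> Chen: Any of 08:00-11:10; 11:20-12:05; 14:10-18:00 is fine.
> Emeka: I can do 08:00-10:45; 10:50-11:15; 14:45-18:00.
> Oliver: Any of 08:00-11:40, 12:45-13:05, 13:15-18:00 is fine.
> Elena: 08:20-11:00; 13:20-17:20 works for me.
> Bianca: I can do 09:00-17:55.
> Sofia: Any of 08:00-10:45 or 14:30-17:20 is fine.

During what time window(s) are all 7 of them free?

Vanya ∩ Chen: 08:05-11:10, 11:20-12:05, 15:00-18:00.
Vanya ∩ Chen ∩ Emeka: 08:05-10:45, 10:50-11:10, 15:00-18:00.
Vanya ∩ Chen ∩ Emeka ∩ Oliver: 08:05-10:45, 10:50-11:10, 15:00-18:00.
Vanya ∩ Chen ∩ Emeka ∩ Oliver ∩ Elena: 08:20-10:45, 10:50-11:00, 15:00-17:20.
Vanya ∩ Chen ∩ Emeka ∩ Oliver ∩ Elena ∩ Bianca: 09:00-10:45, 10:50-11:00, 15:00-17:20.
Vanya ∩ Chen ∩ Emeka ∩ Oliver ∩ Elena ∩ Bianca ∩ Sofia: 09:00-10:45, 15:00-17:20.

09:00-10:45, 15:00-17:20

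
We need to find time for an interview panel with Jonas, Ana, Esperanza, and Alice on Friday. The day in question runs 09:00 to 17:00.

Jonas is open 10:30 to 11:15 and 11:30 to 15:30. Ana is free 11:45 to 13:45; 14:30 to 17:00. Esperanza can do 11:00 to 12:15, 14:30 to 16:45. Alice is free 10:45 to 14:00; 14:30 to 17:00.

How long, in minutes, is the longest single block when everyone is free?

60

Jonas ∩ Ana: 11:45-13:45, 14:30-15:30.
Jonas ∩ Ana ∩ Esperanza: 11:45-12:15, 14:30-15:30.
Jonas ∩ Ana ∩ Esperanza ∩ Alice: 11:45-12:15, 14:30-15:30.
The longest is 14:30-15:30 at 60 minutes.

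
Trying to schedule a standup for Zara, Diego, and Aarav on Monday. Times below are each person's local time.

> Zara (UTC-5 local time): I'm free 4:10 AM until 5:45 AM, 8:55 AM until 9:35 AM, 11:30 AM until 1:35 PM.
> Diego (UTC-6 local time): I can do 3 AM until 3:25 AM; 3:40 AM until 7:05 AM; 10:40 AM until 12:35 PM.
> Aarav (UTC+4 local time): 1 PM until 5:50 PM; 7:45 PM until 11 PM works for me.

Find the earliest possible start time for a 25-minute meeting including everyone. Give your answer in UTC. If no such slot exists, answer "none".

09:40

Zara in UTC: 09:10-10:45, 13:55-14:35, 16:30-18:35 (add 5h to convert from UTC-5).
Diego in UTC: 09:00-09:25, 09:40-13:05, 16:40-18:35 (add 6h to convert from UTC-6).
Aarav in UTC: 09:00-13:50, 15:45-19:00 (subtract 4h to convert from UTC+4).
Zara ∩ Diego: 09:10-09:25, 09:40-10:45, 16:40-18:35.
Zara ∩ Diego ∩ Aarav: 09:10-09:25, 09:40-10:45, 16:40-18:35.
The first common window of at least 25 minutes is 09:40-10:45, so the earliest start is 09:40.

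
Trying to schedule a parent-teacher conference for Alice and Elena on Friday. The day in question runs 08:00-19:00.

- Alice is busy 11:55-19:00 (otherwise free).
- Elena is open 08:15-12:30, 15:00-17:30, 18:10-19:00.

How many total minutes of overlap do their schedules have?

Alice free: 08:00-11:55 (invert busy blocks within the working day).
Elena free: 08:15-12:30, 15:00-17:30, 18:10-19:00.
Alice ∩ Elena: 08:15-11:55.
Those are the intersection windows.
That's a single block of 220 minutes.

220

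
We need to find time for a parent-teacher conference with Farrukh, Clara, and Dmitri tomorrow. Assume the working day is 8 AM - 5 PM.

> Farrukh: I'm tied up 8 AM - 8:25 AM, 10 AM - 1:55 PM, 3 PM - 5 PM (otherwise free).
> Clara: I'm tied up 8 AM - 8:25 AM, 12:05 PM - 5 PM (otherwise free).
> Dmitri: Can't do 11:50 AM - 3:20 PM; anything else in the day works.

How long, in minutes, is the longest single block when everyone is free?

95

Farrukh free: 08:25-10:00, 13:55-15:00 (invert busy blocks within the working day).
Clara free: 08:25-12:05 (invert busy blocks within the working day).
Dmitri free: 08:00-11:50, 15:20-17:00 (invert busy blocks within the working day).
Farrukh ∩ Clara: 08:25-10:00.
Farrukh ∩ Clara ∩ Dmitri: 08:25-10:00.
The longest is 08:25-10:00 at 95 minutes.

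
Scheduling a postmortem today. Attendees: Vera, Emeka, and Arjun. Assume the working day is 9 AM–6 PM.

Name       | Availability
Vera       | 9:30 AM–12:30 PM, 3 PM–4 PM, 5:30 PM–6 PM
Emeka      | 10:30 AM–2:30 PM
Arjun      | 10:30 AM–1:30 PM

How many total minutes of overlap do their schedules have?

120

Vera ∩ Emeka: 10:30-12:30.
Vera ∩ Emeka ∩ Arjun: 10:30-12:30.
Those are the intersection windows.
That's a single block of 120 minutes.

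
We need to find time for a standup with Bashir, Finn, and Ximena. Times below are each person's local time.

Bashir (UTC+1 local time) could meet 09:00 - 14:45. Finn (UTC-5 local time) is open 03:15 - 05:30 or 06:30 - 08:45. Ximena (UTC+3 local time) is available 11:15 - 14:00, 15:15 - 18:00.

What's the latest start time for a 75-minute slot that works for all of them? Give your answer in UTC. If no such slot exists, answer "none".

12:30

Bashir in UTC: 08:00-13:45 (subtract 1h to convert from UTC+1).
Finn in UTC: 08:15-10:30, 11:30-13:45 (add 5h to convert from UTC-5).
Ximena in UTC: 08:15-11:00, 12:15-15:00 (subtract 3h to convert from UTC+3).
Bashir ∩ Finn: 08:15-10:30, 11:30-13:45.
Bashir ∩ Finn ∩ Ximena: 08:15-10:30, 12:15-13:45.
Those are the intersection windows.
The last common window of at least 75 minutes is 12:15-13:45; a 75-minute meeting can start as late as 12:30 and still end by 13:45.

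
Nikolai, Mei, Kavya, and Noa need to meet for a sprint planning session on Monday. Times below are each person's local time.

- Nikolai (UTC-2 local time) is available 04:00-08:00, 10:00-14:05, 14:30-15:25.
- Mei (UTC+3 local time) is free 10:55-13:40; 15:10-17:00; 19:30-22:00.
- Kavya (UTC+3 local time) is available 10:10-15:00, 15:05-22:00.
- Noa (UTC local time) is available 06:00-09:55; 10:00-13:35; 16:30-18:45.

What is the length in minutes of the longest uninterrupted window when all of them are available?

Nikolai in UTC: 06:00-10:00, 12:00-16:05, 16:30-17:25 (add 2h to convert from UTC-2).
Mei in UTC: 07:55-10:40, 12:10-14:00, 16:30-19:00 (subtract 3h to convert from UTC+3).
Kavya in UTC: 07:10-12:00, 12:05-19:00 (subtract 3h to convert from UTC+3).
Noa in UTC: 06:00-09:55, 10:00-13:35, 16:30-18:45.
Nikolai ∩ Mei: 07:55-10:00, 12:10-14:00, 16:30-17:25.
Nikolai ∩ Mei ∩ Kavya: 07:55-10:00, 12:10-14:00, 16:30-17:25.
Nikolai ∩ Mei ∩ Kavya ∩ Noa: 07:55-09:55, 12:10-13:35, 16:30-17:25.
Those are the intersection windows.
The longest is 07:55-09:55 at 120 minutes.

120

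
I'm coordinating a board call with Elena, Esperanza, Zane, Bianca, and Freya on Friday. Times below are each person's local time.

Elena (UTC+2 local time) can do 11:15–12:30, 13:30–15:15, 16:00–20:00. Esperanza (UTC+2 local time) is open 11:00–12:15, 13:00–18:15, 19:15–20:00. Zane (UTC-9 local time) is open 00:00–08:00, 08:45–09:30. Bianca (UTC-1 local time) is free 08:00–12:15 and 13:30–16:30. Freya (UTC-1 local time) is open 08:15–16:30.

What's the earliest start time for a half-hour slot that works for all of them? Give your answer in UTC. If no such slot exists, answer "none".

09:15

Elena in UTC: 09:15-10:30, 11:30-13:15, 14:00-18:00 (subtract 2h to convert from UTC+2).
Esperanza in UTC: 09:00-10:15, 11:00-16:15, 17:15-18:00 (subtract 2h to convert from UTC+2).
Zane in UTC: 09:00-17:00, 17:45-18:30 (add 9h to convert from UTC-9).
Bianca in UTC: 09:00-13:15, 14:30-17:30 (add 1h to convert from UTC-1).
Freya in UTC: 09:15-17:30 (add 1h to convert from UTC-1).
Elena ∩ Esperanza: 09:15-10:15, 11:30-13:15, 14:00-16:15, 17:15-18:00.
Elena ∩ Esperanza ∩ Zane: 09:15-10:15, 11:30-13:15, 14:00-16:15, 17:45-18:00.
Elena ∩ Esperanza ∩ Zane ∩ Bianca: 09:15-10:15, 11:30-13:15, 14:30-16:15.
Elena ∩ Esperanza ∩ Zane ∩ Bianca ∩ Freya: 09:15-10:15, 11:30-13:15, 14:30-16:15.
Those are the intersection windows.
The first common window of at least 30 minutes is 09:15-10:15, so the earliest start is 09:15.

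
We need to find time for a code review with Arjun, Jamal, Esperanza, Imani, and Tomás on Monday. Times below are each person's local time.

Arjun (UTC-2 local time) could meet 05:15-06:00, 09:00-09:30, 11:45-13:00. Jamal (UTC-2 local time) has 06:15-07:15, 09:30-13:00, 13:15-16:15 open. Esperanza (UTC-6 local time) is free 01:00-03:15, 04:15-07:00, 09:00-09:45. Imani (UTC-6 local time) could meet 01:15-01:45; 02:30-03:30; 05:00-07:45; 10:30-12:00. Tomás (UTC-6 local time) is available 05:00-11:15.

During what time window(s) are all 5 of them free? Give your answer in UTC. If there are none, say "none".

none

Arjun in UTC: 07:15-08:00, 11:00-11:30, 13:45-15:00 (add 2h to convert from UTC-2).
Jamal in UTC: 08:15-09:15, 11:30-15:00, 15:15-18:15 (add 2h to convert from UTC-2).
Esperanza in UTC: 07:00-09:15, 10:15-13:00, 15:00-15:45 (add 6h to convert from UTC-6).
Imani in UTC: 07:15-07:45, 08:30-09:30, 11:00-13:45, 16:30-18:00 (add 6h to convert from UTC-6).
Tomás in UTC: 11:00-17:15 (add 6h to convert from UTC-6).
Arjun ∩ Jamal: 13:45-15:00.
Arjun ∩ Jamal ∩ Esperanza: ∅.
Arjun ∩ Jamal ∩ Esperanza ∩ Imani: ∅.
Arjun ∩ Jamal ∩ Esperanza ∩ Imani ∩ Tomás: ∅.
There is no time when everyone is free.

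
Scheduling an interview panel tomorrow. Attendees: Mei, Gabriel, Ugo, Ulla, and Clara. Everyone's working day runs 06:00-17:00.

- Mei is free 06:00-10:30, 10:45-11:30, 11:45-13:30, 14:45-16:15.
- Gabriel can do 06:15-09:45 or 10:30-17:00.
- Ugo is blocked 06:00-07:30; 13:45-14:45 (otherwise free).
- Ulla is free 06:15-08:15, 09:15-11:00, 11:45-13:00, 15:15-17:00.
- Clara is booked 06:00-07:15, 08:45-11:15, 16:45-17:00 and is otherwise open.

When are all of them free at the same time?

07:30-08:15, 11:45-13:00, 15:15-16:15

Mei free: 06:00-10:30, 10:45-11:30, 11:45-13:30, 14:45-16:15.
Gabriel free: 06:15-09:45, 10:30-17:00.
Ugo free: 07:30-13:45, 14:45-17:00 (invert busy blocks within the working day).
Ulla free: 06:15-08:15, 09:15-11:00, 11:45-13:00, 15:15-17:00.
Clara free: 07:15-08:45, 11:15-16:45 (invert busy blocks within the working day).
Mei ∩ Gabriel: 06:15-09:45, 10:45-11:30, 11:45-13:30, 14:45-16:15.
Mei ∩ Gabriel ∩ Ugo: 07:30-09:45, 10:45-11:30, 11:45-13:30, 14:45-16:15.
Mei ∩ Gabriel ∩ Ugo ∩ Ulla: 07:30-08:15, 09:15-09:45, 10:45-11:00, 11:45-13:00, 15:15-16:15.
Mei ∩ Gabriel ∩ Ugo ∩ Ulla ∩ Clara: 07:30-08:15, 11:45-13:00, 15:15-16:15.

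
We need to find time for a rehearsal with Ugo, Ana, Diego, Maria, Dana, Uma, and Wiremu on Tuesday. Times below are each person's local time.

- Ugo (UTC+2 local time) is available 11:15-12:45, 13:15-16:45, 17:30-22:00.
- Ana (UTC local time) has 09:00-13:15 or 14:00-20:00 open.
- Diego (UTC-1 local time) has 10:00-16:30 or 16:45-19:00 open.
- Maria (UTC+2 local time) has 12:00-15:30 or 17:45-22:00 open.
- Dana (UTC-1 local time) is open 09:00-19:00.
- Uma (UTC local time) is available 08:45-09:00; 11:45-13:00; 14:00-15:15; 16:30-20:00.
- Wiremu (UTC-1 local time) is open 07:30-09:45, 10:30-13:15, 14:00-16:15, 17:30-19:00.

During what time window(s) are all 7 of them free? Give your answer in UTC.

11:45-13:00, 16:30-17:15, 18:30-20:00

Ugo in UTC: 09:15-10:45, 11:15-14:45, 15:30-20:00 (subtract 2h to convert from UTC+2).
Ana in UTC: 09:00-13:15, 14:00-20:00.
Diego in UTC: 11:00-17:30, 17:45-20:00 (add 1h to convert from UTC-1).
Maria in UTC: 10:00-13:30, 15:45-20:00 (subtract 2h to convert from UTC+2).
Dana in UTC: 10:00-20:00 (add 1h to convert from UTC-1).
Uma in UTC: 08:45-09:00, 11:45-13:00, 14:00-15:15, 16:30-20:00.
Wiremu in UTC: 08:30-10:45, 11:30-14:15, 15:00-17:15, 18:30-20:00 (add 1h to convert from UTC-1).
Ugo ∩ Ana: 09:15-10:45, 11:15-13:15, 14:00-14:45, 15:30-20:00.
Ugo ∩ Ana ∩ Diego: 11:15-13:15, 14:00-14:45, 15:30-17:30, 17:45-20:00.
Ugo ∩ Ana ∩ Diego ∩ Maria: 11:15-13:15, 15:45-17:30, 17:45-20:00.
Ugo ∩ Ana ∩ Diego ∩ Maria ∩ Dana: 11:15-13:15, 15:45-17:30, 17:45-20:00.
Ugo ∩ Ana ∩ Diego ∩ Maria ∩ Dana ∩ Uma: 11:45-13:00, 16:30-17:30, 17:45-20:00.
Ugo ∩ Ana ∩ Diego ∩ Maria ∩ Dana ∩ Uma ∩ Wiremu: 11:45-13:00, 16:30-17:15, 18:30-20:00.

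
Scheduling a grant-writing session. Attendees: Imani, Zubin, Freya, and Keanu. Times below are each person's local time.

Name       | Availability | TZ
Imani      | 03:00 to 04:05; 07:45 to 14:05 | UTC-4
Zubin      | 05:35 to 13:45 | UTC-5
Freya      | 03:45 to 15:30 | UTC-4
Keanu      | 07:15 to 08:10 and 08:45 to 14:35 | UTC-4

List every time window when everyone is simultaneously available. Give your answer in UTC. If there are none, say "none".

Imani in UTC: 07:00-08:05, 11:45-18:05 (add 4h to convert from UTC-4).
Zubin in UTC: 10:35-18:45 (add 5h to convert from UTC-5).
Freya in UTC: 07:45-19:30 (add 4h to convert from UTC-4).
Keanu in UTC: 11:15-12:10, 12:45-18:35 (add 4h to convert from UTC-4).
Imani ∩ Zubin: 11:45-18:05.
Imani ∩ Zubin ∩ Freya: 11:45-18:05.
Imani ∩ Zubin ∩ Freya ∩ Keanu: 11:45-12:10, 12:45-18:05.

11:45-12:10, 12:45-18:05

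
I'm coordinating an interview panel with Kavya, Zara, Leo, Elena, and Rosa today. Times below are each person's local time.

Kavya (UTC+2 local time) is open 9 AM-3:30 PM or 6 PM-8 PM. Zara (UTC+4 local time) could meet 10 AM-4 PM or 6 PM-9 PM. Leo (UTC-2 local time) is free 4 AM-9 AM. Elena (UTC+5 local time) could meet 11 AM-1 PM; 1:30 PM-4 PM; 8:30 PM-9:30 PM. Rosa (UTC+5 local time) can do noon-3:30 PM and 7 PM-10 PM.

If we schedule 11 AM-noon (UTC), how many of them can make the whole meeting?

Kavya in UTC: 07:00-13:30, 16:00-18:00 (subtract 2h to convert from UTC+2).
Zara in UTC: 06:00-12:00, 14:00-17:00 (subtract 4h to convert from UTC+4).
Leo in UTC: 06:00-11:00 (add 2h to convert from UTC-2).
Elena in UTC: 06:00-08:00, 08:30-11:00, 15:30-16:30 (subtract 5h to convert from UTC+5).
Rosa in UTC: 07:00-10:30, 14:00-17:00 (subtract 5h to convert from UTC+5).
Kavya and Zara can make the full 11:00-12:00 slot — that's 2.

2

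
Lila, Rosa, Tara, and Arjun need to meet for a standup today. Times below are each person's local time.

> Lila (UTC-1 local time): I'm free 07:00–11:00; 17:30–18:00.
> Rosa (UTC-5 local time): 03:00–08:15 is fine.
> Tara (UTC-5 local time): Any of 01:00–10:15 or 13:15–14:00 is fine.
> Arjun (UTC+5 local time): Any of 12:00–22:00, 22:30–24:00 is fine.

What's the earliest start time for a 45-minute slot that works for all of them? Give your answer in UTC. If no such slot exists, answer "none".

Lila in UTC: 08:00-12:00, 18:30-19:00 (add 1h to convert from UTC-1).
Rosa in UTC: 08:00-13:15 (add 5h to convert from UTC-5).
Tara in UTC: 06:00-15:15, 18:15-19:00 (add 5h to convert from UTC-5).
Arjun in UTC: 07:00-17:00, 17:30-19:00 (subtract 5h to convert from UTC+5).
Lila ∩ Rosa: 08:00-12:00.
Lila ∩ Rosa ∩ Tara: 08:00-12:00.
Lila ∩ Rosa ∩ Tara ∩ Arjun: 08:00-12:00.
The first common window of at least 45 minutes is 08:00-12:00, so the earliest start is 08:00.

08:00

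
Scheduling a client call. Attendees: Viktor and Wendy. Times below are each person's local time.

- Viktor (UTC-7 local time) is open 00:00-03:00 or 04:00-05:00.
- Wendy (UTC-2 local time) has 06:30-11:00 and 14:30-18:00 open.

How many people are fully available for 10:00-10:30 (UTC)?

1

Viktor in UTC: 07:00-10:00, 11:00-12:00 (add 7h to convert from UTC-7).
Wendy in UTC: 08:30-13:00, 16:30-20:00 (add 2h to convert from UTC-2).
Wendy can make the full 10:00-10:30 slot — that's 1.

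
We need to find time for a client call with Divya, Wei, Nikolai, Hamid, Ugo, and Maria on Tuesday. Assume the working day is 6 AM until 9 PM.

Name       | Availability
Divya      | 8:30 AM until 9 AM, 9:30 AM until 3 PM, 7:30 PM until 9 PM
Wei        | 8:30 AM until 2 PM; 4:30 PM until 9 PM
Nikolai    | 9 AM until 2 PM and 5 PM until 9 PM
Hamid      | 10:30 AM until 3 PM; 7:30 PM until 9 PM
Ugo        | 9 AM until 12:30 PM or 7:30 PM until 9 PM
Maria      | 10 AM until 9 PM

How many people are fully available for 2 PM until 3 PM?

3

Divya, Hamid, and Maria can make the full 14:00-15:00 slot — that's 3.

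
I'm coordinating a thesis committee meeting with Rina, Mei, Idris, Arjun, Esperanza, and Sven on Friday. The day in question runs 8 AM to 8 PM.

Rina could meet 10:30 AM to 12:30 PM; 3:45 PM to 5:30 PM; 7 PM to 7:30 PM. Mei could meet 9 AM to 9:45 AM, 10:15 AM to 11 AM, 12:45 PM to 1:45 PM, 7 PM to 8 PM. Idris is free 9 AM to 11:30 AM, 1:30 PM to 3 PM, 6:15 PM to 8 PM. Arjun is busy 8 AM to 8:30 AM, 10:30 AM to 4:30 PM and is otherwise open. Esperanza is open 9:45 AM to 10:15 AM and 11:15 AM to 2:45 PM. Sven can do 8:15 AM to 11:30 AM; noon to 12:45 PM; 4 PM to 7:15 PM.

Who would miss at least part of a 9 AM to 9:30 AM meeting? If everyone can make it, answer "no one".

Rina free: 10:30-12:30, 15:45-17:30, 19:00-19:30.
Mei free: 09:00-09:45, 10:15-11:00, 12:45-13:45, 19:00-20:00.
Idris free: 09:00-11:30, 13:30-15:00, 18:15-20:00.
Arjun free: 08:30-10:30, 16:30-20:00 (invert busy blocks within the working day).
Esperanza free: 09:45-10:15, 11:15-14:45.
Sven free: 08:15-11:30, 12:00-12:45, 16:00-19:15.
Rina: not fully free for 09:00-09:30. Mei: free for 09:00-09:30. Idris: free for 09:00-09:30. Arjun: free for 09:00-09:30. Esperanza: not fully free for 09:00-09:30. Sven: free for 09:00-09:30.

Esperanza, Rina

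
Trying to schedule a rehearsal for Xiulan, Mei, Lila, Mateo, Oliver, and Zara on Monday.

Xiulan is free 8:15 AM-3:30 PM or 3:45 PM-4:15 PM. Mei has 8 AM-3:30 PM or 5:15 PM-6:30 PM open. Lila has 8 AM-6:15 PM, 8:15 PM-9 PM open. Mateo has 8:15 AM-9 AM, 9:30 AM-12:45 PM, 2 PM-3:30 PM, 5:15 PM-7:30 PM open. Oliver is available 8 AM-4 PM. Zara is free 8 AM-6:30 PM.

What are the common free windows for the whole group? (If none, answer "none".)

Xiulan ∩ Mei: 08:15-15:30.
Xiulan ∩ Mei ∩ Lila: 08:15-15:30.
Xiulan ∩ Mei ∩ Lila ∩ Mateo: 08:15-09:00, 09:30-12:45, 14:00-15:30.
Xiulan ∩ Mei ∩ Lila ∩ Mateo ∩ Oliver: 08:15-09:00, 09:30-12:45, 14:00-15:30.
Xiulan ∩ Mei ∩ Lila ∩ Mateo ∩ Oliver ∩ Zara: 08:15-09:00, 09:30-12:45, 14:00-15:30.

08:15-09:00, 09:30-12:45, 14:00-15:30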